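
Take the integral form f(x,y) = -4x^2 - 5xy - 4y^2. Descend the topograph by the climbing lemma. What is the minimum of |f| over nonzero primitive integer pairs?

translate: b→-3 (≡5 mod 8), so (4,5,4)→(4,-3,3)
flip: (4,-3,3)→(3,3,4)
reduced (well bottom): (3,3,4) with a≤c, −a<b≤a
well minimum |f| = |-3| = 3 (negative-definite)

3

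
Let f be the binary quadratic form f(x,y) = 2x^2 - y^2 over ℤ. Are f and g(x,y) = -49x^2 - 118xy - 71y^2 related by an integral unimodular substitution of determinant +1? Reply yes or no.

D₁ = 8, D₂ = 8
river cycle of f (length 2): (-1, 2, 1), (1, 2, -1)
river cycle of g (length 2): (1, 2, -1), (-1, 2, 1)
cycles coincide ⇒ equivalent

yes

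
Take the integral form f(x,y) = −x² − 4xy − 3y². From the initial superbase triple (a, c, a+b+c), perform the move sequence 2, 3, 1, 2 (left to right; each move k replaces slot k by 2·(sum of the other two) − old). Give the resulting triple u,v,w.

start (-1,-3,-8) = (f(1,0),f(0,1),f(1,1))
replace slot 2: 2·((-1)+(-8)) − (-3) = -15 → (-1,-15,-8)
replace slot 3: 2·((-1)+(-15)) − (-8) = -24 → (-1,-15,-24)
replace slot 1: 2·((-15)+(-24)) − (-1) = -77 → (-77,-15,-24)
replace slot 2: 2·((-77)+(-24)) − (-15) = -187 → (-77,-187,-24)

-77,-187,-24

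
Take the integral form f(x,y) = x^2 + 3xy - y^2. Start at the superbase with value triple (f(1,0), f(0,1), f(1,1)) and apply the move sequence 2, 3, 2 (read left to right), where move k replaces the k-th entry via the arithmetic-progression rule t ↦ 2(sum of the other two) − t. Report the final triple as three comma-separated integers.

start (1,-1,3) = (f(1,0),f(0,1),f(1,1))
replace slot 2: 2·(1+3) − (-1) = 9 → (1,9,3)
replace slot 3: 2·(1+9) − 3 = 17 → (1,9,17)
replace slot 2: 2·(1+17) − 9 = 27 → (1,27,17)

1,27,17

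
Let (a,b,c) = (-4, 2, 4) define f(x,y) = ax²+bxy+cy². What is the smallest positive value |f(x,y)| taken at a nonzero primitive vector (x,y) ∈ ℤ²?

river: ρ → (4,6,-2)
river: ρ → (-2,6,4)
river: ρ → (4,2,-4)
river: ρ → (-4,6,2)
river: ρ → (2,6,-4)
river: ρ → (-4,2,4)
closes: descent 0, river 6
min |a| on river = 2

2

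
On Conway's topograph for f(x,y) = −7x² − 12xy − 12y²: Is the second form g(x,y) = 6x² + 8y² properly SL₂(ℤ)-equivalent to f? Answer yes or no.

D₁ = -192, D₂ = -192
f is negative-definite; reduce −f:
−f: translate: b→-2 (≡12 mod 14), so (7,12,12)→(7,-2,7)
−f: flip: (7,-2,7)→(7,2,7)
−f: reduced (well bottom): (7,2,7) with a≤c, −a<b≤a
flip sign back: reduced form of f is (-7,-2,-7)
g: reduced (well bottom): (6,0,8) with a≤c, −a<b≤a
reduced forms (-7, -2, -7) vs (6, 0, 8) ⇒ inequivalent

no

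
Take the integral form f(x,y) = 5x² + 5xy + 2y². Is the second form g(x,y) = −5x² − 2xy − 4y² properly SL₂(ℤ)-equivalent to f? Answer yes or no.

D₁ = -15, D₂ = -76
discriminants differ ⇒ not SL₂(ℤ)-equivalent

no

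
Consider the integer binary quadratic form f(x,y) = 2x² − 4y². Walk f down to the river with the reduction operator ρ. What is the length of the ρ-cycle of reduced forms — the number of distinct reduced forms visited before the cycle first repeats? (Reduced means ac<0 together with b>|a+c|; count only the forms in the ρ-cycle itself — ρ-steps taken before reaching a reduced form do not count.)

D = 32, ⌊√D⌋ = 5
descent: ρ → (-4,0,2)
descent: ρ → (2,4,-2)  [lands on river]
river: ρ → (-2,4,2)
ρ-cycle length = 2 (tail of 2 descent steps not counted)

2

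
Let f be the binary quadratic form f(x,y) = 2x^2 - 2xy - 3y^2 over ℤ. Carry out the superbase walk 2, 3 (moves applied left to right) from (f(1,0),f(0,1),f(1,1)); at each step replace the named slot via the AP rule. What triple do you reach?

start (2,-3,-3) = (f(1,0),f(0,1),f(1,1))
replace slot 2: 2·(2+(-3)) − (-3) = 1 → (2,1,-3)
replace slot 3: 2·(2+1) − (-3) = 9 → (2,1,9)

2,1,9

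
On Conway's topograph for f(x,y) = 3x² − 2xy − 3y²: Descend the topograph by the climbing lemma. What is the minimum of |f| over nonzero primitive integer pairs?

descent: ρ → (-3,2,3)  [lands on river]
river: ρ → (3,4,-2)
river: ρ → (-2,4,3)
river: ρ → (3,2,-3)
river: ρ → (-3,4,2)
river: ρ → (2,4,-3)
closes: descent 1, river 6
min |a| on river = 2

2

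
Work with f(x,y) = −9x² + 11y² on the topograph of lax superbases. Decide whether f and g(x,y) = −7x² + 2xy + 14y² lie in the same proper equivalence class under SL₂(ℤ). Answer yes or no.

D₁ = 396, D₂ = 396
river cycle of f (length 2): (-9, 18, 2), (2, 18, -9)
river cycle of g (length 4): (-7, 16, 5), (5, 14, -10), (-10, 6, 9), (9, 12, -7)
cycles differ ⇒ inequivalent

no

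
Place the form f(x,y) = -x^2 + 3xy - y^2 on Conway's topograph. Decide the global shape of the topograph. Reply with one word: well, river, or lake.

D = b²−4ac = 3² − 4·(-1)·(-1) = 5
D > 0 non-square ⇒ indefinite ⇒ periodic river

river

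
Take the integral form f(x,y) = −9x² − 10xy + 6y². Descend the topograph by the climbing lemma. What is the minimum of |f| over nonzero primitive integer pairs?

descent: ρ → (6,10,-9)  [lands on river]
river: ρ → (-9,8,7)
river: ρ → (7,6,-10)
river: ρ → (-10,14,3)
river: ρ → (3,16,-5)
river: ρ → (-5,14,6)
closes: descent 1, river 6
min |a| on river = 3

3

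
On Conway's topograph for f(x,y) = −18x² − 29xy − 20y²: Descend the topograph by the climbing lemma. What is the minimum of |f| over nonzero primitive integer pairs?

translate: b→-7 (≡29 mod 36), so (18,29,20)→(18,-7,9)
flip: (18,-7,9)→(9,7,18)
reduced (well bottom): (9,7,18) with a≤c, −a<b≤a
well minimum |f| = |-9| = 9 (negative-definite)

9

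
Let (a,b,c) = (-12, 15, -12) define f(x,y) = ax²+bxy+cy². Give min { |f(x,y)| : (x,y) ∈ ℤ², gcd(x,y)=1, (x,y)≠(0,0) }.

translate: b→9 (≡-15 mod 24), so (12,-15,12)→(12,9,9)
flip: (12,9,9)→(9,-9,12)
translate: b→9 (≡-9 mod 18), so (9,-9,12)→(9,9,12)
reduced (well bottom): (9,9,12) with a≤c, −a<b≤a
well minimum |f| = |-9| = 9 (negative-definite)

9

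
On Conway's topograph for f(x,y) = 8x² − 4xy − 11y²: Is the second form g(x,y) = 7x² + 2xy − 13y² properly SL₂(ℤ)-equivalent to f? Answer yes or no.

D₁ = 368, D₂ = 368
river cycle of f (length 8): (-11, 4, 8), (8, 12, -7), (-7, 16, 4), (4, 16, -7), (-7, 12, 8), (8, 4, -11), (-11, 18, 1), (1, 18, -11)
river cycle of g (length 8): (7, 16, -4), (-4, 16, 7), (7, 12, -8), (-8, 4, 11), (11, 18, -1), (-1, 18, 11), (11, 4, -8), (-8, 12, 7)
cycles differ ⇒ inequivalent

no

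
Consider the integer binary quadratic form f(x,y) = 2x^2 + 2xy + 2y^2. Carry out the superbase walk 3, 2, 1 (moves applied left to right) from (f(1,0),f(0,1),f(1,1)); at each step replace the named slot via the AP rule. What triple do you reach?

start (2,2,6) = (f(1,0),f(0,1),f(1,1))
replace slot 3: 2·(2+2) − 6 = 2 → (2,2,2)
replace slot 2: 2·(2+2) − 2 = 6 → (2,6,2)
replace slot 1: 2·(6+2) − 2 = 14 → (14,6,2)

14,6,2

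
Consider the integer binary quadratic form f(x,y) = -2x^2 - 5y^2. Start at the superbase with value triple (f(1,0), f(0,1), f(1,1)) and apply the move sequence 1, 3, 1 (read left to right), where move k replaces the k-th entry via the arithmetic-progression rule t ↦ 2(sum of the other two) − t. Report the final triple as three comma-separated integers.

start (-2,-5,-7) = (f(1,0),f(0,1),f(1,1))
replace slot 1: 2·((-5)+(-7)) − (-2) = -22 → (-22,-5,-7)
replace slot 3: 2·((-22)+(-5)) − (-7) = -47 → (-22,-5,-47)
replace slot 1: 2·((-5)+(-47)) − (-22) = -82 → (-82,-5,-47)

-82,-5,-47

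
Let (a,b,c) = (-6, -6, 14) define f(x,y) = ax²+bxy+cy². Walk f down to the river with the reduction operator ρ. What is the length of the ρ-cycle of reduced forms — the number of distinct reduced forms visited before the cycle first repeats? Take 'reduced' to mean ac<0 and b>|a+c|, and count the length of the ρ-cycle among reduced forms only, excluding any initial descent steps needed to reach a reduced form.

D = 372, ⌊√D⌋ = 19
descent: ρ → (14,6,-6)
descent: ρ → (-6,18,2)  [lands on river]
river: ρ → (2,18,-6)
ρ-cycle length = 2 (tail of 2 descent steps not counted)

2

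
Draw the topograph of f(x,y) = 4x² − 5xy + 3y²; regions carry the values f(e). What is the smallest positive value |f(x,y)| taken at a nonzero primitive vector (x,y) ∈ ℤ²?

translate: b→3 (≡-5 mod 8), so (4,-5,3)→(4,3,2)
flip: (4,3,2)→(2,-3,4)
translate: b→1 (≡-3 mod 4), so (2,-3,4)→(2,1,3)
reduced (well bottom): (2,1,3) with a≤c, −a<b≤a
well minimum = a = 2

2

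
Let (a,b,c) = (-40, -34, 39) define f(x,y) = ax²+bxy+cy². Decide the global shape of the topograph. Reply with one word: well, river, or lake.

D = b²−4ac = (-34)² − 4·(-40)·39 = 7396
D = 86² is a perfect square ⇒ form factors over ℤ ⇒ lakes

lake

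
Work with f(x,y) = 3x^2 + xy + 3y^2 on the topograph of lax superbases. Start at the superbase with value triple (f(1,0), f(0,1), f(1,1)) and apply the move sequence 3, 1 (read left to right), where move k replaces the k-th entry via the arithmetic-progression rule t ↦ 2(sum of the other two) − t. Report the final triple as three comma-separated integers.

start (3,3,7) = (f(1,0),f(0,1),f(1,1))
replace slot 3: 2·(3+3) − 7 = 5 → (3,3,5)
replace slot 1: 2·(3+5) − 3 = 13 → (13,3,5)

13,3,5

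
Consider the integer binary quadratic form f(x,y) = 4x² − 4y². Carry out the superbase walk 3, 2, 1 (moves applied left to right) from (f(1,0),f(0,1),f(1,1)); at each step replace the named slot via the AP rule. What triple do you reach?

start (4,-4,0) = (f(1,0),f(0,1),f(1,1))
replace slot 3: 2·(4+(-4)) − 0 = 0 → (4,-4,0)
replace slot 2: 2·(4+0) − (-4) = 12 → (4,12,0)
replace slot 1: 2·(12+0) − 4 = 20 → (20,12,0)

20,12,0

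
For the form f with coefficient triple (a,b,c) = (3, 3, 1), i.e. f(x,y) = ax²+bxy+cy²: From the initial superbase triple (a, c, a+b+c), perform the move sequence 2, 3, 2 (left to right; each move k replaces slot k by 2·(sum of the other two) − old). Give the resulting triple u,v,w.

start (3,1,7) = (f(1,0),f(0,1),f(1,1))
replace slot 2: 2·(3+7) − 1 = 19 → (3,19,7)
replace slot 3: 2·(3+19) − 7 = 37 → (3,19,37)
replace slot 2: 2·(3+37) − 19 = 61 → (3,61,37)

3,61,37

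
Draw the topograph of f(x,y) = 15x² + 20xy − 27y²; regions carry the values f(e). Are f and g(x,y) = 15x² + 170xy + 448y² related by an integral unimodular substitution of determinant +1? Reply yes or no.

D₁ = 2020, D₂ = 2020
river cycle of f (length 6): (-27, 34, 8), (8, 30, -35), (-35, 40, 3), (3, 44, -7), (-7, 40, 15), (15, 20, -27)
river cycle of g (length 6): (15, 20, -27), (-27, 34, 8), (8, 30, -35), (-35, 40, 3), (3, 44, -7), (-7, 40, 15)
cycles coincide ⇒ equivalent

yes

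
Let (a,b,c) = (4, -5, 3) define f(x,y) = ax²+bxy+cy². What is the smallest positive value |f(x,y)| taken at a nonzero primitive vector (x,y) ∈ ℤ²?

translate: b→3 (≡-5 mod 8), so (4,-5,3)→(4,3,2)
flip: (4,3,2)→(2,-3,4)
translate: b→1 (≡-3 mod 4), so (2,-3,4)→(2,1,3)
reduced (well bottom): (2,1,3) with a≤c, −a<b≤a
well minimum = a = 2

2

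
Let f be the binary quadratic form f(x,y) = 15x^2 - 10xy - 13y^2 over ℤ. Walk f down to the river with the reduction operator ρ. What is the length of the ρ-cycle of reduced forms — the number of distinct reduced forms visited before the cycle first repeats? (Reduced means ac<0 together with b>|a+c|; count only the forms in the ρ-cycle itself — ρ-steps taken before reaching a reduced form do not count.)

D = 880, ⌊√D⌋ = 29
descent: ρ → (-13,10,15)  [lands on river]
river: ρ → (15,20,-8)
river: ρ → (-8,28,3)
river: ρ → (3,26,-17)
river: ρ → (-17,8,12)
river: ρ → (12,16,-13)
ρ-cycle length = 6 (tail of 1 descent step not counted)

6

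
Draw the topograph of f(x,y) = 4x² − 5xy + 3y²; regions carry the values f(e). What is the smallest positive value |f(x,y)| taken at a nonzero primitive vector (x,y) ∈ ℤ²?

translate: b→3 (≡-5 mod 8), so (4,-5,3)→(4,3,2)
flip: (4,3,2)→(2,-3,4)
translate: b→1 (≡-3 mod 4), so (2,-3,4)→(2,1,3)
reduced (well bottom): (2,1,3) with a≤c, −a<b≤a
well minimum = a = 2

2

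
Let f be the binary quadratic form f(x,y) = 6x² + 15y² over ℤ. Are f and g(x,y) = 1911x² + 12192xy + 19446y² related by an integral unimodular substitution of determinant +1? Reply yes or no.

D₁ = -360, D₂ = -360
f: reduced (well bottom): (6,0,15) with a≤c, −a<b≤a
g: translate: b→726 (≡12192 mod 3822), so (1911,12192,19446)→(1911,726,69)
g: flip: (1911,726,69)→(69,-726,1911)
g: translate: b→-36 (≡-726 mod 138), so (69,-726,1911)→(69,-36,6)
g: flip: (69,-36,6)→(6,36,69)
g: translate: b→0 (≡36 mod 12), so (6,36,69)→(6,0,15)
g: reduced (well bottom): (6,0,15) with a≤c, −a<b≤a
reduced forms (6, 0, 15) vs (6, 0, 15) ⇒ equivalent

yes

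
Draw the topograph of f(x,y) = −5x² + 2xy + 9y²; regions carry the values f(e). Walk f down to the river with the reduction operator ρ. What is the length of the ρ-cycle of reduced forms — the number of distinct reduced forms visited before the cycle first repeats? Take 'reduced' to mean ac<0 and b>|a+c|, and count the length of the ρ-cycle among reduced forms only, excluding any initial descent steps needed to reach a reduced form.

D = 184, ⌊√D⌋ = 13
descent: ρ → (9,-2,-5)
descent: ρ → (-5,12,2)  [lands on river]
river: ρ → (2,12,-5)
river: ρ → (-5,8,6)
river: ρ → (6,4,-7)
river: ρ → (-7,10,3)
river: ρ → (3,8,-10)
river: ρ → (-10,12,1)
river: ρ → (1,12,-10)
river: ρ → (-10,8,3)
river: ρ → (3,10,-7)
river: ρ → (-7,4,6)
river: ρ → (6,8,-5)
ρ-cycle length = 12 (tail of 2 descent steps not counted)

12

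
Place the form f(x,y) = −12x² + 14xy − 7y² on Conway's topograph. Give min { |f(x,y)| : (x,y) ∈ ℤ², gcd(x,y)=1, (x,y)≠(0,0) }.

translate: b→10 (≡-14 mod 24), so (12,-14,7)→(12,10,5)
flip: (12,10,5)→(5,-10,12)
translate: b→0 (≡-10 mod 10), so (5,-10,12)→(5,0,7)
reduced (well bottom): (5,0,7) with a≤c, −a<b≤a
well minimum |f| = |-5| = 5 (negative-definite)

5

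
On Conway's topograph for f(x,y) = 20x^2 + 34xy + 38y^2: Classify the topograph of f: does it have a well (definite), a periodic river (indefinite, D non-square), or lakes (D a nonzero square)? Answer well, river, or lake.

D = b²−4ac = 34² − 4·20·38 = -1884
D < 0 ⇒ definite ⇒ every region one sign ⇒ single well

well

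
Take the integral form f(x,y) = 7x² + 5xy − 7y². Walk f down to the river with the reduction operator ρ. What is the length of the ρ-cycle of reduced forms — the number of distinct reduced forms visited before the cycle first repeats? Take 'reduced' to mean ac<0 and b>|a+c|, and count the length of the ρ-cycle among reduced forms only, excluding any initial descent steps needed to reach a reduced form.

D = 221, ⌊√D⌋ = 14
river: ρ → (-7,9,5)
river: ρ → (5,11,-5)
river: ρ → (-5,9,7)
river: ρ → (7,5,-7)
ρ-cycle length = 4 (tail of 0 descent steps not counted)

4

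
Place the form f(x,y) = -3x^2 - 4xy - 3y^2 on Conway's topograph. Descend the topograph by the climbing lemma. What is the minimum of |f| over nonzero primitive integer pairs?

translate: b→-2 (≡4 mod 6), so (3,4,3)→(3,-2,2)
flip: (3,-2,2)→(2,2,3)
reduced (well bottom): (2,2,3) with a≤c, −a<b≤a
well minimum |f| = |-2| = 2 (negative-definite)

2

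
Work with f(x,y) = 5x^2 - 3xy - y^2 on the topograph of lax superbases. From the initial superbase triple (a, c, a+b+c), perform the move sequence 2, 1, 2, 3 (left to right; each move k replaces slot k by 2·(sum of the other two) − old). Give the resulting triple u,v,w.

start (5,-1,1) = (f(1,0),f(0,1),f(1,1))
replace slot 2: 2·(5+1) − (-1) = 13 → (5,13,1)
replace slot 1: 2·(13+1) − 5 = 23 → (23,13,1)
replace slot 2: 2·(23+1) − 13 = 35 → (23,35,1)
replace slot 3: 2·(23+35) − 1 = 115 → (23,35,115)

23,35,115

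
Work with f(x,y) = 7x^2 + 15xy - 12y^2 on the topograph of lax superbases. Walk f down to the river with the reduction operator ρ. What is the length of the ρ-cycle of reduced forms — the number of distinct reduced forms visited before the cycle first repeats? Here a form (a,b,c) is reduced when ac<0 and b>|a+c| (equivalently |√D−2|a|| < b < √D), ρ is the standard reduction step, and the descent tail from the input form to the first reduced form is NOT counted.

D = 561, ⌊√D⌋ = 23
river: ρ → (-12,9,10)
river: ρ → (10,11,-11)
river: ρ → (-11,11,10)
river: ρ → (10,9,-12)
river: ρ → (-12,15,7)
river: ρ → (7,13,-14)
river: ρ → (-14,15,6)
river: ρ → (6,21,-5)
river: ρ → (-5,19,10)
river: ρ → (10,21,-3)
river: ρ → (-3,21,10)
river: ρ → (10,19,-5)
river: ρ → (-5,21,6)
river: ρ → (6,15,-14)
river: ρ → (-14,13,7)
river: ρ → (7,15,-12)
ρ-cycle length = 16 (tail of 0 descent steps not counted)

16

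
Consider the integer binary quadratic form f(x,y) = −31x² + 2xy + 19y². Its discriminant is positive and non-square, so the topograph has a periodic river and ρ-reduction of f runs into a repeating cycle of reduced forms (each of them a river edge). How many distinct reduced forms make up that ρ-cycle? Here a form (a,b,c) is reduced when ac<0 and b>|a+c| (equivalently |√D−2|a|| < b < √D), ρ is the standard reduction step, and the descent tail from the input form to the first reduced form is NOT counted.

D = 2360, ⌊√D⌋ = 48
descent: ρ → (19,36,-14)  [lands on river]
river: ρ → (-14,48,1)
river: ρ → (1,48,-14)
river: ρ → (-14,36,19)
river: ρ → (19,40,-10)
river: ρ → (-10,40,19)
ρ-cycle length = 6 (tail of 1 descent step not counted)

6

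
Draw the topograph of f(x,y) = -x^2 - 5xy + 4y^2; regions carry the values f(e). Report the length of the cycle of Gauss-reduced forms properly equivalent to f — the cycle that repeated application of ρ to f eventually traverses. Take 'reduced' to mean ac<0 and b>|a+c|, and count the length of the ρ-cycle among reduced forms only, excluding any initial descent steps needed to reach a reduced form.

D = 41, ⌊√D⌋ = 6
descent: ρ → (4,5,-1)  [lands on river]
river: ρ → (-1,5,4)
river: ρ → (4,3,-2)
river: ρ → (-2,5,2)
river: ρ → (2,3,-4)
river: ρ → (-4,5,1)
river: ρ → (1,5,-4)
river: ρ → (-4,3,2)
river: ρ → (2,5,-2)
river: ρ → (-2,3,4)
ρ-cycle length = 10 (tail of 1 descent step not counted)

10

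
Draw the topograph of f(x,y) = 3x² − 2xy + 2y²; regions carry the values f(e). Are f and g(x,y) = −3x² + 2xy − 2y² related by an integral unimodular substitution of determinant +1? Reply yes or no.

D₁ = -20, D₂ = -20
f: flip: (3,-2,2)→(2,2,3)
f: reduced (well bottom): (2,2,3) with a≤c, −a<b≤a
g is negative-definite; reduce −g:
−g: flip: (3,-2,2)→(2,2,3)
−g: reduced (well bottom): (2,2,3) with a≤c, −a<b≤a
flip sign back: reduced form of g is (-2,-2,-3)
reduced forms (2, 2, 3) vs (-2, -2, -3) ⇒ inequivalent

no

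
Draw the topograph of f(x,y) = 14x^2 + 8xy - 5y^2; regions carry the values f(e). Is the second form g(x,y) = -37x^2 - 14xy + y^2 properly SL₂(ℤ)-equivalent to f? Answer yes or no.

D₁ = 344, D₂ = 344
river cycle of f (length 10): (-5, 12, 10), (10, 8, -7), (-7, 6, 11), (11, 16, -2), (-2, 16, 11), (11, 6, -7), (-7, 8, 10), (10, 12, -5), (-5, 18, 1), (1, 18, -5)
river cycle of g (length 10): (1, 18, -5), (-5, 12, 10), (10, 8, -7), (-7, 6, 11), (11, 16, -2), (-2, 16, 11), (11, 6, -7), (-7, 8, 10), (10, 12, -5), (-5, 18, 1)
cycles coincide ⇒ equivalent

yes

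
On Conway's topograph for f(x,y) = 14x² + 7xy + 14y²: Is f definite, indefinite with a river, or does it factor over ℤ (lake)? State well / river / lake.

D = b²−4ac = 7² − 4·14·14 = -735
D < 0 ⇒ definite ⇒ every region one sign ⇒ single well

well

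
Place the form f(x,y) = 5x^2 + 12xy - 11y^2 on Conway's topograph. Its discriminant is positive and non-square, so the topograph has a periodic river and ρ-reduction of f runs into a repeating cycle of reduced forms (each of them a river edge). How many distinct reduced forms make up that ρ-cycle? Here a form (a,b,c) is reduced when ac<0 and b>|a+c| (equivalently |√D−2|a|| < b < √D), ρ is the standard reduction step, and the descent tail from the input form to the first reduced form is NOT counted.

D = 364, ⌊√D⌋ = 19
river: ρ → (-11,10,6)
river: ρ → (6,14,-7)
river: ρ → (-7,14,6)
river: ρ → (6,10,-11)
river: ρ → (-11,12,5)
river: ρ → (5,18,-2)
river: ρ → (-2,18,5)
river: ρ → (5,12,-11)
ρ-cycle length = 8 (tail of 0 descent steps not counted)

8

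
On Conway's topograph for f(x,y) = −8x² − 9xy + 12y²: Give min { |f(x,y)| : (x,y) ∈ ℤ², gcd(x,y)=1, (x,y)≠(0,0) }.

descent: ρ → (12,9,-8)  [lands on river]
river: ρ → (-8,7,13)
river: ρ → (13,19,-2)
river: ρ → (-2,21,3)
river: ρ → (3,21,-2)
river: ρ → (-2,19,13)
river: ρ → (13,7,-8)
river: ρ → (-8,9,12)
river: ρ → (12,15,-5)
river: ρ → (-5,15,12)
closes: descent 1, river 10
min |a| on river = 2

2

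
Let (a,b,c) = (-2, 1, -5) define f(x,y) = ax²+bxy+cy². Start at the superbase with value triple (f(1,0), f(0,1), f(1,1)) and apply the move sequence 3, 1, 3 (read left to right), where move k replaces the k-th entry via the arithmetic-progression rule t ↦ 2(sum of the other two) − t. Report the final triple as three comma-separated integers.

start (-2,-5,-6) = (f(1,0),f(0,1),f(1,1))
replace slot 3: 2·((-2)+(-5)) − (-6) = -8 → (-2,-5,-8)
replace slot 1: 2·((-5)+(-8)) − (-2) = -24 → (-24,-5,-8)
replace slot 3: 2·((-24)+(-5)) − (-8) = -50 → (-24,-5,-50)

-24,-5,-50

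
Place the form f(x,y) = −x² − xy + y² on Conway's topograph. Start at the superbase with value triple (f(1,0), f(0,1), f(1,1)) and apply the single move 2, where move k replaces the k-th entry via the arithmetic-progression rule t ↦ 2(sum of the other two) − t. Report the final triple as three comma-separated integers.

start (-1,1,-1) = (f(1,0),f(0,1),f(1,1))
replace slot 2: 2·((-1)+(-1)) − 1 = -5 → (-1,-5,-1)

-1,-5,-1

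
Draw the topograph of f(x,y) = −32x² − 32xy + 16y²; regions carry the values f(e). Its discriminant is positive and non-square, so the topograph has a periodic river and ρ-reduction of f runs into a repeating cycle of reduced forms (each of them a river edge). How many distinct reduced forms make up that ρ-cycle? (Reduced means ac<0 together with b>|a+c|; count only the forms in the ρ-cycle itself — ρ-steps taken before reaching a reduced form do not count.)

D = 3072, ⌊√D⌋ = 55
descent: ρ → (16,32,-32)  [lands on river]
river: ρ → (-32,32,16)
ρ-cycle length = 2 (tail of 1 descent step not counted)

2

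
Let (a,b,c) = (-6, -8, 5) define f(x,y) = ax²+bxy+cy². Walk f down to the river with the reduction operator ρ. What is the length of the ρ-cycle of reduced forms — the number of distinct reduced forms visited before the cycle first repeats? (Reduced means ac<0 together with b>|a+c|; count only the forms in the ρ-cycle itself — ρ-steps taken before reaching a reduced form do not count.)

D = 184, ⌊√D⌋ = 13
descent: ρ → (5,8,-6)  [lands on river]
river: ρ → (-6,4,7)
river: ρ → (7,10,-3)
river: ρ → (-3,8,10)
river: ρ → (10,12,-1)
river: ρ → (-1,12,10)
river: ρ → (10,8,-3)
river: ρ → (-3,10,7)
river: ρ → (7,4,-6)
river: ρ → (-6,8,5)
river: ρ → (5,12,-2)
river: ρ → (-2,12,5)
ρ-cycle length = 12 (tail of 1 descent step not counted)

12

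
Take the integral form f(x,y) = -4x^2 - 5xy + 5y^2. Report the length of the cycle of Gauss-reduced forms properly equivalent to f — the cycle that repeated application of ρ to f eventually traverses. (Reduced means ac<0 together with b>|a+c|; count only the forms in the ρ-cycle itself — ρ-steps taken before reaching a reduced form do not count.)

D = 105, ⌊√D⌋ = 10
descent: ρ → (5,5,-4)  [lands on river]
river: ρ → (-4,3,6)
river: ρ → (6,9,-1)
river: ρ → (-1,9,6)
river: ρ → (6,3,-4)
river: ρ → (-4,5,5)
ρ-cycle length = 6 (tail of 1 descent step not counted)

6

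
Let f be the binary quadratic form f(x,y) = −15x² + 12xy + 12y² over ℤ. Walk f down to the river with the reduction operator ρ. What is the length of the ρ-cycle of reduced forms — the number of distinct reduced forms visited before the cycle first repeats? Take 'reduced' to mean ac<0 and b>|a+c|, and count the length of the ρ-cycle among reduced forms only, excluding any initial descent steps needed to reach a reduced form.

D = 864, ⌊√D⌋ = 29
river: ρ → (12,12,-15)
river: ρ → (-15,18,9)
river: ρ → (9,18,-15)
river: ρ → (-15,12,12)
ρ-cycle length = 4 (tail of 0 descent steps not counted)

4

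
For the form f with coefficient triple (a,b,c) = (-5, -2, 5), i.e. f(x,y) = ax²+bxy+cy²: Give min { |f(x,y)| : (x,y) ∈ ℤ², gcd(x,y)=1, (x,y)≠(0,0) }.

descent: ρ → (5,2,-5)  [lands on river]
river: ρ → (-5,8,2)
river: ρ → (2,8,-5)
river: ρ → (-5,2,5)
river: ρ → (5,8,-2)
river: ρ → (-2,8,5)
closes: descent 1, river 6
min |a| on river = 2

2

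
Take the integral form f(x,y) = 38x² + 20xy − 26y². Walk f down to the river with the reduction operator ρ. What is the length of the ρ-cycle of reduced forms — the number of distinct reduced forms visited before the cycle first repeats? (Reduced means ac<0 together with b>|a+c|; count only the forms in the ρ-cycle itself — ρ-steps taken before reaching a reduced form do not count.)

D = 4352, ⌊√D⌋ = 65
river: ρ → (-26,32,32)
river: ρ → (32,32,-26)
river: ρ → (-26,20,38)
river: ρ → (38,56,-8)
river: ρ → (-8,56,38)
river: ρ → (38,20,-26)
ρ-cycle length = 6 (tail of 0 descent steps not counted)

6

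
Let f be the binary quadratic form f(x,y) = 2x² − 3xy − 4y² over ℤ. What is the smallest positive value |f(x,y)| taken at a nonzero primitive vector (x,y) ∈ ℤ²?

descent: ρ → (-4,3,2)  [lands on river]
river: ρ → (2,5,-2)
river: ρ → (-2,3,4)
river: ρ → (4,5,-1)
river: ρ → (-1,5,4)
river: ρ → (4,3,-2)
river: ρ → (-2,5,2)
river: ρ → (2,3,-4)
river: ρ → (-4,5,1)
river: ρ → (1,5,-4)
closes: descent 1, river 10
min |a| on river = 1

1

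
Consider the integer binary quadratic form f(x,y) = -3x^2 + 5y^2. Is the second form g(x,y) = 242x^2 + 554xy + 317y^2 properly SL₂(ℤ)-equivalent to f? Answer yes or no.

D₁ = 60, D₂ = 60
river cycle of f (length 2): (-3, 6, 2), (2, 6, -3)
river cycle of g (length 2): (-3, 6, 2), (2, 6, -3)
cycles coincide ⇒ equivalent

yes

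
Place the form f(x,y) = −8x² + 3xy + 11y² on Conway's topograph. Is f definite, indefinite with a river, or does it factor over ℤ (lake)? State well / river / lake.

D = b²−4ac = 3² − 4·(-8)·11 = 361
D = 19² is a perfect square ⇒ form factors over ℤ ⇒ lakes

lake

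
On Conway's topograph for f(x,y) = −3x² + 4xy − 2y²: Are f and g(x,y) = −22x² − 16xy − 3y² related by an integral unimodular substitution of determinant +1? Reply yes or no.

D₁ = -8, D₂ = -8
f is negative-definite; reduce −f:
−f: translate: b→2 (≡-4 mod 6), so (3,-4,2)→(3,2,1)
−f: flip: (3,2,1)→(1,-2,3)
−f: translate: b→0 (≡-2 mod 2), so (1,-2,3)→(1,0,2)
−f: reduced (well bottom): (1,0,2) with a≤c, −a<b≤a
flip sign back: reduced form of f is (-1,0,-2)
g is negative-definite; reduce −g:
−g: flip: (22,16,3)→(3,-16,22)
−g: translate: b→2 (≡-16 mod 6), so (3,-16,22)→(3,2,1)
−g: flip: (3,2,1)→(1,-2,3)
−g: translate: b→0 (≡-2 mod 2), so (1,-2,3)→(1,0,2)
−g: reduced (well bottom): (1,0,2) with a≤c, −a<b≤a
flip sign back: reduced form of g is (-1,0,-2)
reduced forms (-1, 0, -2) vs (-1, 0, -2) ⇒ equivalent

yes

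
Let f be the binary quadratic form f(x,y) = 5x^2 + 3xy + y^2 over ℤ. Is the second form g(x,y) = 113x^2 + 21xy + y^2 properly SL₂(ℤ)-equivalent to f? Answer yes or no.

D₁ = -11, D₂ = -11
f: flip: (5,3,1)→(1,-3,5)
f: translate: b→1 (≡-3 mod 2), so (1,-3,5)→(1,1,3)
f: reduced (well bottom): (1,1,3) with a≤c, −a<b≤a
g: flip: (113,21,1)→(1,-21,113)
g: translate: b→1 (≡-21 mod 2), so (1,-21,113)→(1,1,3)
g: reduced (well bottom): (1,1,3) with a≤c, −a<b≤a
reduced forms (1, 1, 3) vs (1, 1, 3) ⇒ equivalent

yes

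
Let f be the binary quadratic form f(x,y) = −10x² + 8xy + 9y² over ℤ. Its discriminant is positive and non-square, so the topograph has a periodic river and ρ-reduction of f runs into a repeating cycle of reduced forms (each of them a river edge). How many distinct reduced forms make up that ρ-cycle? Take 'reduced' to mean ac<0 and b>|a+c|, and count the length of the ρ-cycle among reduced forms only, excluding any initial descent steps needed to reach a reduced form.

D = 424, ⌊√D⌋ = 20
river: ρ → (9,10,-9)
river: ρ → (-9,8,10)
river: ρ → (10,12,-7)
river: ρ → (-7,16,6)
river: ρ → (6,20,-1)
river: ρ → (-1,20,6)
river: ρ → (6,16,-7)
river: ρ → (-7,12,10)
river: ρ → (10,8,-9)
river: ρ → (-9,10,9)
river: ρ → (9,8,-10)
river: ρ → (-10,12,7)
river: ρ → (7,16,-6)
river: ρ → (-6,20,1)
river: ρ → (1,20,-6)
river: ρ → (-6,16,7)
river: ρ → (7,12,-10)
river: ρ → (-10,8,9)
ρ-cycle length = 18 (tail of 0 descent steps not counted)

18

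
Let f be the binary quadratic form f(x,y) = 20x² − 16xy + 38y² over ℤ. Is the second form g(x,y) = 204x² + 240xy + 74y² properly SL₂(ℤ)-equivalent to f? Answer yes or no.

D₁ = -2784, D₂ = -2784
f: reduced (well bottom): (20,-16,38) with a≤c, −a<b≤a
g: translate: b→-168 (≡240 mod 408), so (204,240,74)→(204,-168,38)
g: flip: (204,-168,38)→(38,168,204)
g: translate: b→16 (≡168 mod 76), so (38,168,204)→(38,16,20)
g: flip: (38,16,20)→(20,-16,38)
g: reduced (well bottom): (20,-16,38) with a≤c, −a<b≤a
reduced forms (20, -16, 38) vs (20, -16, 38) ⇒ equivalent

yes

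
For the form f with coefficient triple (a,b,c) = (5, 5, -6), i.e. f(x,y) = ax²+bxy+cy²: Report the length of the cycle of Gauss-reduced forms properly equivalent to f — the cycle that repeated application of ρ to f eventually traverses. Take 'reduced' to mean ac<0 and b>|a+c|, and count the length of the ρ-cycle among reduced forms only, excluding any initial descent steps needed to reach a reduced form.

D = 145, ⌊√D⌋ = 12
river: ρ → (-6,7,4)
river: ρ → (4,9,-4)
river: ρ → (-4,7,6)
river: ρ → (6,5,-5)
river: ρ → (-5,5,6)
river: ρ → (6,7,-4)
river: ρ → (-4,9,4)
river: ρ → (4,7,-6)
river: ρ → (-6,5,5)
river: ρ → (5,5,-6)
ρ-cycle length = 10 (tail of 0 descent steps not counted)

10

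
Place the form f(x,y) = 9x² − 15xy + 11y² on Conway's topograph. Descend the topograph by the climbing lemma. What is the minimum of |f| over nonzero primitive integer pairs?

translate: b→3 (≡-15 mod 18), so (9,-15,11)→(9,3,5)
flip: (9,3,5)→(5,-3,9)
reduced (well bottom): (5,-3,9) with a≤c, −a<b≤a
well minimum = a = 5

5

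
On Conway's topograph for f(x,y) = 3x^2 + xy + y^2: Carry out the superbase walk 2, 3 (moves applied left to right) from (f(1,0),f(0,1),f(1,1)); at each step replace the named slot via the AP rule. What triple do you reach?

start (3,1,5) = (f(1,0),f(0,1),f(1,1))
replace slot 2: 2·(3+5) − 1 = 15 → (3,15,5)
replace slot 3: 2·(3+15) − 5 = 31 → (3,15,31)

3,15,31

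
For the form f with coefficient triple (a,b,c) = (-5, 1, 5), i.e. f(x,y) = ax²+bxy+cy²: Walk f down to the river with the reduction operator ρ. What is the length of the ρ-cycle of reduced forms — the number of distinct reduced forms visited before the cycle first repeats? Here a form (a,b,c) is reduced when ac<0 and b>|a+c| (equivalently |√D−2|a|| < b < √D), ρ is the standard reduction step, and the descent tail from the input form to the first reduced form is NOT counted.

D = 101, ⌊√D⌋ = 10
river: ρ → (5,9,-1)
river: ρ → (-1,9,5)
river: ρ → (5,1,-5)
river: ρ → (-5,9,1)
river: ρ → (1,9,-5)
river: ρ → (-5,1,5)
ρ-cycle length = 6 (tail of 0 descent steps not counted)

6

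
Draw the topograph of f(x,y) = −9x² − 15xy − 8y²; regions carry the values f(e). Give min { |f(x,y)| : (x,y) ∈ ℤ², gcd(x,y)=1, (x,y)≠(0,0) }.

translate: b→-3 (≡15 mod 18), so (9,15,8)→(9,-3,2)
flip: (9,-3,2)→(2,3,9)
translate: b→-1 (≡3 mod 4), so (2,3,9)→(2,-1,8)
reduced (well bottom): (2,-1,8) with a≤c, −a<b≤a
well minimum |f| = |-2| = 2 (negative-definite)

2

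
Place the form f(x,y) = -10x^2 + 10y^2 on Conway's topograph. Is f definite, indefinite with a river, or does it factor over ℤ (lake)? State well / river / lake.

D = b²−4ac = 0² − 4·(-10)·10 = 400
D = 20² is a perfect square ⇒ form factors over ℤ ⇒ lakes

lake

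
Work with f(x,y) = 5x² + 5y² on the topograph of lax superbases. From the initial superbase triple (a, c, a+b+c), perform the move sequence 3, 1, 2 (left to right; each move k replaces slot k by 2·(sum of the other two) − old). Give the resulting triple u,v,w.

start (5,5,10) = (f(1,0),f(0,1),f(1,1))
replace slot 3: 2·(5+5) − 10 = 10 → (5,5,10)
replace slot 1: 2·(5+10) − 5 = 25 → (25,5,10)
replace slot 2: 2·(25+10) − 5 = 65 → (25,65,10)

25,65,10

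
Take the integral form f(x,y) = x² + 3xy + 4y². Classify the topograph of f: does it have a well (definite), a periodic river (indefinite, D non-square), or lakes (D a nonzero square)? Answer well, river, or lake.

D = b²−4ac = 3² − 4·1·4 = -7
D < 0 ⇒ definite ⇒ every region one sign ⇒ single well

well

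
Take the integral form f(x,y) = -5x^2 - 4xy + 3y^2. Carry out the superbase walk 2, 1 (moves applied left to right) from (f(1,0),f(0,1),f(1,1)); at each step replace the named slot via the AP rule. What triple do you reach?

start (-5,3,-6) = (f(1,0),f(0,1),f(1,1))
replace slot 2: 2·((-5)+(-6)) − 3 = -25 → (-5,-25,-6)
replace slot 1: 2·((-25)+(-6)) − (-5) = -57 → (-57,-25,-6)

-57,-25,-6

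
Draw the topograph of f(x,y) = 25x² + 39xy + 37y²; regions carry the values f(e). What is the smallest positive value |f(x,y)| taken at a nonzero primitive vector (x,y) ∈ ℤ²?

translate: b→-11 (≡39 mod 50), so (25,39,37)→(25,-11,23)
flip: (25,-11,23)→(23,11,25)
reduced (well bottom): (23,11,25) with a≤c, −a<b≤a
well minimum = a = 23

23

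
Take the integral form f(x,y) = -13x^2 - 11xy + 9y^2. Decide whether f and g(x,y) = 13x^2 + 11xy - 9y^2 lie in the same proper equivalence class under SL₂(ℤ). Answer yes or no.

D₁ = 589, D₂ = 589
river cycle of f (length 16): (9, 11, -13), (-13, 15, 7), (7, 13, -15), (-15, 17, 5), (5, 23, -3), (-3, 19, 19), (19, 19, -3), (-3, 23, 5), (5, 17, -15), (-15, 13, 7), … (6 more)
river cycle of g (length 16): (-9, 7, 15), (15, 23, -1), (-1, 23, 15), (15, 7, -9), (-9, 11, 13), (13, 15, -7), (-7, 13, 15), (15, 17, -5), (-5, 23, 3), (3, 19, -19), … (6 more)
cycles differ ⇒ inequivalent

no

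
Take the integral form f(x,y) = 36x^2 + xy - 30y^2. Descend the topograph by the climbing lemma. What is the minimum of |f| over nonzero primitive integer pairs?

descent: ρ → (-30,59,7)  [lands on river]
river: ρ → (7,53,-54)
river: ρ → (-54,55,6)
river: ρ → (6,65,-4)
river: ρ → (-4,63,22)
river: ρ → (22,25,-42)
river: ρ → (-42,59,5)
river: ρ → (5,61,-30)
closes: descent 1, river 8
min |a| on river = 4

4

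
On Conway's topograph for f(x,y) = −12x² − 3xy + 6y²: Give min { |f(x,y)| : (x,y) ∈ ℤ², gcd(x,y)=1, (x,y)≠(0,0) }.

descent: ρ → (6,15,-3)  [lands on river]
river: ρ → (-3,15,6)
river: ρ → (6,9,-9)
river: ρ → (-9,9,6)
closes: descent 1, river 4
min |a| on river = 3

3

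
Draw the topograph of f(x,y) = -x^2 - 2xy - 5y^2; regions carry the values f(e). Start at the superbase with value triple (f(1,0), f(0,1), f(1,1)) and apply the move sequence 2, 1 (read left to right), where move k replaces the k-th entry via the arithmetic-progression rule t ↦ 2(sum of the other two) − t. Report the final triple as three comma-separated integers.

start (-1,-5,-8) = (f(1,0),f(0,1),f(1,1))
replace slot 2: 2·((-1)+(-8)) − (-5) = -13 → (-1,-13,-8)
replace slot 1: 2·((-13)+(-8)) − (-1) = -41 → (-41,-13,-8)

-41,-13,-8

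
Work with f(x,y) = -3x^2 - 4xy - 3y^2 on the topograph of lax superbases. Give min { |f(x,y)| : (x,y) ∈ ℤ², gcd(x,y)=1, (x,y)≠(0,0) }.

translate: b→-2 (≡4 mod 6), so (3,4,3)→(3,-2,2)
flip: (3,-2,2)→(2,2,3)
reduced (well bottom): (2,2,3) with a≤c, −a<b≤a
well minimum |f| = |-2| = 2 (negative-definite)

2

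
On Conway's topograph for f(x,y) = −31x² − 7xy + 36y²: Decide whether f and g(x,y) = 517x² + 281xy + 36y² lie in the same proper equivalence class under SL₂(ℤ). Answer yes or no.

D₁ = 4513, D₂ = 4513
river cycle of f (length 126): (36, 7, -31), (-31, 55, 12), (12, 65, -6), (-6, 67, 1), (1, 67, -6), (-6, 65, 12), (12, 55, -31), (-31, 7, 36), (36, 65, -2), (-2, 67, 3), … (116 more)
river cycle of g (length 126): (36, 7, -31), (-31, 55, 12), (12, 65, -6), (-6, 67, 1), (1, 67, -6), (-6, 65, 12), (12, 55, -31), (-31, 7, 36), (36, 65, -2), (-2, 67, 3), … (116 more)
cycles coincide ⇒ equivalent

yes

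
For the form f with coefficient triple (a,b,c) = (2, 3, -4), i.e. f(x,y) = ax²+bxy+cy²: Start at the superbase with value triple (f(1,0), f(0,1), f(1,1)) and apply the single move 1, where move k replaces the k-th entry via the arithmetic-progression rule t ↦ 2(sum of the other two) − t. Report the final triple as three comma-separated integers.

start (2,-4,1) = (f(1,0),f(0,1),f(1,1))
replace slot 1: 2·((-4)+1) − 2 = -8 → (-8,-4,1)

-8,-4,1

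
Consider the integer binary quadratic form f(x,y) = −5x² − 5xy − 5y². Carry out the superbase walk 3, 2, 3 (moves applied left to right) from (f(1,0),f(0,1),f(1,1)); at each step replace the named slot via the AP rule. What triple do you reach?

start (-5,-5,-15) = (f(1,0),f(0,1),f(1,1))
replace slot 3: 2·((-5)+(-5)) − (-15) = -5 → (-5,-5,-5)
replace slot 2: 2·((-5)+(-5)) − (-5) = -15 → (-5,-15,-5)
replace slot 3: 2·((-5)+(-15)) − (-5) = -35 → (-5,-15,-35)

-5,-15,-35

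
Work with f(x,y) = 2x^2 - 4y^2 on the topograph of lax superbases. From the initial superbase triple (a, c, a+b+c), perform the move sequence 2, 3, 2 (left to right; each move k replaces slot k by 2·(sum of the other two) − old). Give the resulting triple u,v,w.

start (2,-4,-2) = (f(1,0),f(0,1),f(1,1))
replace slot 2: 2·(2+(-2)) − (-4) = 4 → (2,4,-2)
replace slot 3: 2·(2+4) − (-2) = 14 → (2,4,14)
replace slot 2: 2·(2+14) − 4 = 28 → (2,28,14)

2,28,14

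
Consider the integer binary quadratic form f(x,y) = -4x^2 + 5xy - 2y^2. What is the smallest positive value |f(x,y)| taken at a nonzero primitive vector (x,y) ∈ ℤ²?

translate: b→3 (≡-5 mod 8), so (4,-5,2)→(4,3,1)
flip: (4,3,1)→(1,-3,4)
translate: b→1 (≡-3 mod 2), so (1,-3,4)→(1,1,2)
reduced (well bottom): (1,1,2) with a≤c, −a<b≤a
well minimum |f| = |-1| = 1 (negative-definite)

1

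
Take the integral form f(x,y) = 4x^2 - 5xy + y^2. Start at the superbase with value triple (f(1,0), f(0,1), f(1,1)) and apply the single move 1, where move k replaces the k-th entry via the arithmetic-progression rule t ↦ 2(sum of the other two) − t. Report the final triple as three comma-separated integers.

start (4,1,0) = (f(1,0),f(0,1),f(1,1))
replace slot 1: 2·(1+0) − 4 = -2 → (-2,1,0)

-2,1,0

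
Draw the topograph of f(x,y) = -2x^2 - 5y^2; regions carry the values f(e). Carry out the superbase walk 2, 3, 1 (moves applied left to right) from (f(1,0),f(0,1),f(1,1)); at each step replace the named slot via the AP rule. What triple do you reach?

start (-2,-5,-7) = (f(1,0),f(0,1),f(1,1))
replace slot 2: 2·((-2)+(-7)) − (-5) = -13 → (-2,-13,-7)
replace slot 3: 2·((-2)+(-13)) − (-7) = -23 → (-2,-13,-23)
replace slot 1: 2·((-13)+(-23)) − (-2) = -70 → (-70,-13,-23)

-70,-13,-23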